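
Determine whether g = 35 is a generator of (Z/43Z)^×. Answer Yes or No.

No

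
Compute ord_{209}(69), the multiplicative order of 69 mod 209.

Since 69 ∈ (Z/209Z)^×, its order divides φ(209) = φ(11·19) = (11−1)·(19−1) = 10·18 = 180 = 2^2 · 3^2 · 5.
Divisors of 180: 1, 2, 3, 4, 5, 6, 9, 10, 12, 15, 18, 20, 30, 36, 45, 60, 90, 180.
Compute 69^d (mod 209) for the divisors d until we hit 1:
69^1 ≡ 69
69^2 ≡ 163
69^3 ≡ 170
69^4 ≡ 26
69^5 ≡ 122
69^6 ≡ 58
69^9 ≡ 37
69^10 ≡ 45
69^12 ≡ 20
69^15 ≡ 56
69^18 ≡ 115
69^20 ≡ 144
69^30 ≡ 1
Therefore the multiplicative order of 69 modulo 209 is 30.

30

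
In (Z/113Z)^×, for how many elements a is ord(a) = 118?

0

φ(113) = 113 − 1 = 112 = 2^4 · 7.
(Z/113Z)^× is cyclic (|G| = 112); a cyclic group of order m has exactly φ(d) elements of each order d | m, and none otherwise.
118 does not divide 112, so no element of (Z/113Z)^× has order 118.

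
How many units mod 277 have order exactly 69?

44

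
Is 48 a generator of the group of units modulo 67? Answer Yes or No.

φ(67) = 67 − 1 = 66 = 2 · 3 · 11.
Test 48^(66/q) mod 67 for each prime factor q of 66:
48^33 ≡ 66 (mod 67)  [q = 2: ≢ 1 ✓]
48^22 ≡ 37 (mod 67)  [q = 3: ≢ 1 ✓]
48^6 ≡ 22 (mod 67)  [q = 11: ≢ 1 ✓]
None equal 1, so ord_67(48) = 66: 48 is a primitive root.

Yes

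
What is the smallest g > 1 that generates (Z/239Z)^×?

φ(239) = 239 − 1 = 238 = 2 · 7 · 17.
Test candidates g = 2, 3, … against the prime factors q ∈ {2, 7, 17} of φ(239): g is a generator iff g^(238/q) ≢ 1 for every such q.
g = 2: 2^119 ≡ 1 — hits 1, so not a primitive root.
g = 3: 3^119 ≡ 1 — hits 1, so not a primitive root.
g = 4: 4^119 ≡ 1 — hits 1, so not a primitive root.
g = 5: 5^119 ≡ 1 — hits 1, so not a primitive root.
g = 6: 6^119 ≡ 1 — hits 1, so not a primitive root.
g = 7: 7^119 ≡ 238; 7^34 ≡ 24; 7^14 ≡ 211 — none is 1, so 7 is a primitive root.
Hence the least primitive root of 239 is 7.

7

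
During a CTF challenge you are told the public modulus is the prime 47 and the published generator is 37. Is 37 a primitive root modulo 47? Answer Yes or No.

φ(47) = 47 − 1 = 46 = 2 · 23.
It suffices to check that the order of 37 is not a proper divisor of 46: compute 37^(46/q) for q ∈ {2, 23}.
37^23 ≡ 1 (mod 47)  [q = 2: ≡ 1 ✗]
37^2 ≡ 6 (mod 47)  [q = 23: ≢ 1 ✓]
37^23 ≡ 1 shows ord(37) | 23, strictly less than φ(47); not a primitive root.

No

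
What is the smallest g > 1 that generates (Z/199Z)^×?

3

φ(199) = 199 − 1 = 198 = 2 · 3^2 · 11.
g is a primitive root iff g^(198/q) ≢ 1 (mod 199) for each prime q ∈ {2, 3, 11}.
g = 2: 2^99 ≡ 1 — hits 1, so not a primitive root.
g = 3: 3^99 ≡ 198; 3^66 ≡ 106; 3^18 ≡ 125 — none is 1, so 3 is a primitive root.
So 3 is the smallest generator of (Z/199Z)^×.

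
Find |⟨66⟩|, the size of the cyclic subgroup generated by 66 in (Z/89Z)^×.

88

The order of 66 must divide φ(89) = 89 − 1 = 88 = 2^3 · 11.
Divisors of 88: 1, 2, 4, 8, 11, 22, 44, 88.
Check 66^d mod 89 for each divisor in increasing order:
66^1 ≡ 66 (mod 89)
66^2 ≡ 84 (mod 89)
66^4 ≡ 25 (mod 89)
66^8 ≡ 2 (mod 89)
66^11 ≡ 52 (mod 89)
66^22 ≡ 34 (mod 89)
66^44 ≡ 88 (mod 89)
66^88 ≡ 1 (mod 89) ✓
Hence ord(66) = 88.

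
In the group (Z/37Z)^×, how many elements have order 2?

1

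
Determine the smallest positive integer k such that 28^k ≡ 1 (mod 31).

15

By Lagrange's theorem, ord_31(28) divides φ(31) = 31 − 1 = 30 = 2 · 3 · 5.
Divisors of 30: 1, 2, 3, 5, 6, 10, 15, 30.
Test each divisor d:
28^1 ≡ 28
28^2 ≡ 9
28^3 ≡ 4
28^5 ≡ 5
28^6 ≡ 16
28^10 ≡ 25
28^15 ≡ 1
The smallest such exponent is 15, so the order of 28 is 15.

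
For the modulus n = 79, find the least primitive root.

3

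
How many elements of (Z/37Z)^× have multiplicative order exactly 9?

6

φ(37) = 37 − 1 = 36 = 2^2 · 3^2.
(Z/37Z)^× is cyclic (|G| = 36); a cyclic group of order m has exactly φ(d) elements of each order d | m, and none otherwise.
9 = 3^2 divides 36, and φ(9) = 6.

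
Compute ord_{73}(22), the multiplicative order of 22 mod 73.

8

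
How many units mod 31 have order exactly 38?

φ(31) = 31 − 1 = 30 = 2 · 3 · 5.
In a cyclic group of order 30, there are φ(d) elements of order d for each divisor d of 30, and zero for non-divisors.
38 does not divide 30, so no element of (Z/31Z)^× has order 38.

0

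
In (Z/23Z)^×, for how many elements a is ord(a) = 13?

φ(23) = 23 − 1 = 22 = 2 · 11.
In a cyclic group of order 22, there are φ(d) elements of order d for each divisor d of 22, and zero for non-divisors.
Here 22 is not a multiple of 13, so there are no elements of order 13.

0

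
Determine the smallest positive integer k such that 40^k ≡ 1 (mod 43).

21

The order of 40 must divide φ(43) = 43 − 1 = 42 = 2 · 3 · 7.
Divisors of 42: 1, 2, 3, 6, 7, 14, 21, 42.
Check 40^d mod 43 for each divisor in increasing order:
40^1 ≡ 40 (mod 43)
40^2 ≡ 9 (mod 43)
40^3 ≡ 16 (mod 43)
40^6 ≡ 41 (mod 43)
40^7 ≡ 6 (mod 43)
40^14 ≡ 36 (mod 43)
40^21 ≡ 1 (mod 43) ✓
So ord_43(40) = 21.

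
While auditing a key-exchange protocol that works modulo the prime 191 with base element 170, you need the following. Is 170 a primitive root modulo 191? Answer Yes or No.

No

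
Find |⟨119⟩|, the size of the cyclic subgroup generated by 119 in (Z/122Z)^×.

Since 119 ∈ (Z/122Z)^×, its order divides φ(122) = φ(2)·φ(61) = 1·60 = 60 = 2^2 · 3 · 5.
Divisors of 60: 1, 2, 3, 4, 5, 6, 10, 12, 15, 20, 30, 60.
Test each divisor d:
119^1 ≡ 119 (mod 122)
119^2 ≡ 9 (mod 122)
119^3 ≡ 95 (mod 122)
119^4 ≡ 81 (mod 122)
119^5 ≡ 1 (mod 122) ✓
So ord_122(119) = 5.

5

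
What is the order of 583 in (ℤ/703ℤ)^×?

ord(583) | φ(703) = φ(19·37) = (19−1)·(37−1) = 18·36 = 648 = 2^3 · 3^4.
Divisors of 648: 1, 2, 3, 4, 6, 8, 9, 12, 18, 24, 27, 36, 54, 72, 81, 108, 162, 216, 324, 648.
Compute 583^d (mod 703) for the divisors d until we hit 1:
583^1 ≡ 583 (mod 703)
583^2 ≡ 340 (mod 703)
583^3 ≡ 677 (mod 703)
583^4 ≡ 308 (mod 703)
583^6 ≡ 676 (mod 703)
583^8 ≡ 662 (mod 703)
583^9 ≡ 702 (mod 703)
583^12 ≡ 26 (mod 703)
583^18 ≡ 1 (mod 703) ✓
The smallest such exponent is 18, so the order of 583 is 18.

18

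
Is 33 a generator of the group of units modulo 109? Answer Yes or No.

φ(109) = 109 − 1 = 108 = 2^2 · 3^3.
33 is a primitive root mod 109 iff 33^(φ(109)/q) ≢ 1 for every prime q | φ(109), i.e. q ∈ {2, 3}.
33^54 ≡ 108 (mod 109)  [q = 2: ≢ 1 ✓]
33^36 ≡ 1 (mod 109)  [q = 3: ≡ 1 ✗]
33^36 ≡ 1 shows ord(33) | 36, strictly less than φ(109); not a primitive root.

No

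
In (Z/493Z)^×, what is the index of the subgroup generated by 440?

8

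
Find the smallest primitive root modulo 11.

φ(11) = 11 − 1 = 10 = 2 · 5.
g is a primitive root iff g^(10/q) ≢ 1 (mod 11) for each prime q ∈ {2, 5}.
g = 2: 2^5 ≡ 10; 2^2 ≡ 4 — none is 1, so 2 is a primitive root.
Hence the least primitive root of 11 is 2.

2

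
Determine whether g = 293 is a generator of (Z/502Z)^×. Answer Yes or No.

φ(502) = φ(2)·φ(251) = 1·250 = 250 = 2 · 5^3.
Test 293^(250/q) mod 502 for each prime factor q of 250:
293^125 ≡ 501 (mod 502)  [q = 2: ≢ 1 ✓]
293^50 ≡ 149 (mod 502)  [q = 5: ≢ 1 ✓]
None equal 1, so ord_502(293) = 250: 293 is a primitive root.

Yes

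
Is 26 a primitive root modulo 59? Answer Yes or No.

No

φ(59) = 59 − 1 = 58 = 2 · 29.
26 is a primitive root mod 59 iff 26^(φ(59)/q) ≢ 1 for every prime q | φ(59), i.e. q ∈ {2, 29}.
26^29 ≡ 1 (mod 59)  [q = 2: ≡ 1 ✗]
26^2 ≡ 27 (mod 59)  [q = 29: ≢ 1 ✓]
Since 26^29 ≡ 1, the order of 26 divides 29 < 58, so 26 is not a primitive root.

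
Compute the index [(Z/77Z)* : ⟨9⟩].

By Lagrange's theorem, ord_77(9) divides φ(77) = φ(7·11) = (7−1)·(11−1) = 6·10 = 60 = 2^2 · 3 · 5.
Divisors of 60: 1, 2, 3, 4, 5, 6, 10, 12, 15, 20, 30, 60.
Check 9^d mod 77 for each divisor in increasing order:
9^1 ≡ 9 (mod 77)
9^2 ≡ 4 (mod 77)
9^3 ≡ 36 (mod 77)
9^4 ≡ 16 (mod 77)
9^5 ≡ 67 (mod 77)
9^6 ≡ 64 (mod 77)
9^10 ≡ 23 (mod 77)
9^12 ≡ 15 (mod 77)
9^15 ≡ 1 (mod 77) ✓
The order of 9 is 15, so the subgroup it generates has 15 elements.
The index is φ(77) / ord(9) = 60 / 15 = 4.

4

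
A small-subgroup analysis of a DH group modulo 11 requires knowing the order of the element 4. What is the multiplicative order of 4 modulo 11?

5

ord(4) | φ(11) = 11 − 1 = 10 = 2 · 5.
Divisors of 10: 1, 2, 5, 10.
Compute 4^d (mod 11) for the divisors d until we hit 1:
4^1 ≡ 4 (mod 11)
4^2 ≡ 5 (mod 11)
4^5 ≡ 1 (mod 11) ✓
Therefore the multiplicative order of 4 modulo 11 is 5.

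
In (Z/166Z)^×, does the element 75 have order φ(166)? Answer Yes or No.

No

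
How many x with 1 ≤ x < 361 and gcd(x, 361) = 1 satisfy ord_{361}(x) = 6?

2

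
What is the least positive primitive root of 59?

2

φ(59) = 59 − 1 = 58 = 2 · 29.
Test candidates g = 2, 3, … against the prime factors q ∈ {2, 29} of φ(59): g is a generator iff g^(58/q) ≢ 1 for every such q.
g = 2: 2^29 ≡ 58; 2^2 ≡ 4 — none is 1, so 2 is a primitive root.
Hence the least primitive root of 59 is 2.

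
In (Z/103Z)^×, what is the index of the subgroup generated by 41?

2

ord(41) | φ(103) = 103 − 1 = 102 = 2 · 3 · 17.
Divisors of 102: 1, 2, 3, 6, 17, 34, 51, 102.
Compute 41^d (mod 103) for the divisors d until we hit 1:
41^1 ≡ 41 (mod 103)
41^2 ≡ 33 (mod 103)
41^3 ≡ 14 (mod 103)
41^6 ≡ 93 (mod 103)
41^17 ≡ 56 (mod 103)
41^34 ≡ 46 (mod 103)
41^51 ≡ 1 (mod 103) ✓
So ord_103(41) = 51, hence |⟨41⟩| = 51.
The index is φ(103) / ord(41) = 102 / 51 = 2.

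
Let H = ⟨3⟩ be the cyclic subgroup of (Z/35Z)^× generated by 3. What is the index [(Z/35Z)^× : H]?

2

ord(3) | φ(35) = φ(5·7) = (5−1)·(7−1) = 4·6 = 24 = 2^3 · 3.
Divisors of 24: 1, 2, 3, 4, 6, 8, 12, 24.
Test each divisor d:
3^1 ≡ 3
3^2 ≡ 9
3^3 ≡ 27
3^4 ≡ 11
3^6 ≡ 29
3^8 ≡ 16
3^12 ≡ 1
Thus |⟨3⟩| = ord(3) = 12.
The index is φ(35) / ord(3) = 24 / 12 = 2.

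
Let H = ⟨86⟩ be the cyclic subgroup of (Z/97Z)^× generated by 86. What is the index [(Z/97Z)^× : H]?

2

By Lagrange's theorem, ord_97(86) divides φ(97) = 97 − 1 = 96 = 2^5 · 3.
Divisors of 96: 1, 2, 3, 4, 6, 8, 12, 16, 24, 32, 48, 96.
Test each divisor d:
86^1 ≡ 86 (mod 97)
86^2 ≡ 24 (mod 97)
86^3 ≡ 27 (mod 97)
86^4 ≡ 91 (mod 97)
86^6 ≡ 50 (mod 97)
86^8 ≡ 36 (mod 97)
86^12 ≡ 75 (mod 97)
86^16 ≡ 35 (mod 97)
86^24 ≡ 96 (mod 97)
86^32 ≡ 61 (mod 97)
86^48 ≡ 1 (mod 97) ✓
So ord_97(86) = 48, hence |⟨86⟩| = 48.
[(Z/97Z)^× : ⟨86⟩] = 96/48 = 2.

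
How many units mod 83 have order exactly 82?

40

φ(83) = 83 − 1 = 82 = 2 · 41.
In a cyclic group of order 82, there are φ(d) elements of order d for each divisor d of 82, and zero for non-divisors.
82 = 2 · 41 divides 82, and φ(82) = 40.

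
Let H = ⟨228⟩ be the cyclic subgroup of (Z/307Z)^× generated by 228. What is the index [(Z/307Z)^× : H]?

ord(228) | φ(307) = 307 − 1 = 306 = 2 · 3^2 · 17.
Divisors of 306: 1, 2, 3, 6, 9, 17, 18, 34, 51, 102, 153, 306.
Check 228^d mod 307 for each divisor in increasing order:
228^1 ≡ 228 (mod 307)
228^2 ≡ 101 (mod 307)
228^3 ≡ 3 (mod 307)
228^6 ≡ 9 (mod 307)
228^9 ≡ 27 (mod 307)
228^17 ≡ 290 (mod 307)
228^18 ≡ 115 (mod 307)
228^34 ≡ 289 (mod 307)
228^51 ≡ 306 (mod 307)
228^102 ≡ 1 (mod 307) ✓
Thus |⟨228⟩| = ord(228) = 102.
[(Z/307Z)^× : ⟨228⟩] = 306/102 = 3.

3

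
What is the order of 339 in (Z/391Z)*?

22

The order of 339 must divide φ(391) = φ(17·23) = (17−1)·(23−1) = 16·22 = 352 = 2^5 · 11.
Divisors of 352: 1, 2, 4, 8, 11, 16, 22, 32, 44, 88, 176, 352.
Check 339^d mod 391 for each divisor in increasing order:
339^1 ≡ 339
339^2 ≡ 358
339^4 ≡ 307
339^8 ≡ 18
339^11 ≡ 390
339^16 ≡ 324
339^22 ≡ 1
The smallest such exponent is 22, so the order of 339 is 22.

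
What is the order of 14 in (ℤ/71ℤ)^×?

Since 14 ∈ (Z/71Z)^×, its order divides φ(71) = 71 − 1 = 70 = 2 · 5 · 7.
Divisors of 70: 1, 2, 5, 7, 10, 14, 35, 70.
Compute 14^d (mod 71) for the divisors d until we hit 1:
14^1 ≡ 14 (mod 71)
14^2 ≡ 54 (mod 71)
14^5 ≡ 70 (mod 71)
14^7 ≡ 17 (mod 71)
14^10 ≡ 1 (mod 71) ✓
The smallest such exponent is 10, so the order of 14 is 10.

10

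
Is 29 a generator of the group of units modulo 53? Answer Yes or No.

No

φ(53) = 53 − 1 = 52 = 2^2 · 13.
An element g generates (Z/53Z)^× iff g^(52/q) ≢ 1 (mod 53) for each prime q ∈ {2, 13}.
29^26 ≡ 1 (mod 53)  [q = 2: ≡ 1 ✗]
29^4 ≡ 49 (mod 53)  [q = 13: ≢ 1 ✓]
29^26 ≡ 1 shows ord(29) | 26, strictly less than φ(53); not a primitive root.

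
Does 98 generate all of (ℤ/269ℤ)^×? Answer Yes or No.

Yes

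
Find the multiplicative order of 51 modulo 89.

88

Since 51 ∈ (Z/89Z)^×, its order divides φ(89) = 89 − 1 = 88 = 2^3 · 11.
Divisors of 88: 1, 2, 4, 8, 11, 22, 44, 88.
Evaluate successive powers at the divisors of 88:
51^1 ≡ 51 (mod 89)
51^2 ≡ 20 (mod 89)
51^4 ≡ 44 (mod 89)
51^8 ≡ 67 (mod 89)
51^11 ≡ 77 (mod 89)
51^22 ≡ 55 (mod 89)
51^44 ≡ 88 (mod 89)
51^88 ≡ 1 (mod 89) ✓
Therefore the multiplicative order of 51 modulo 89 is 88.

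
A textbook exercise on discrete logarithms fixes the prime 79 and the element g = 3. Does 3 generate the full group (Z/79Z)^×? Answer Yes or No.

Yes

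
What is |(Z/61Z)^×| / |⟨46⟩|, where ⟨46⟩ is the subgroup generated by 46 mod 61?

2

By Lagrange's theorem, ord_61(46) divides φ(61) = 61 − 1 = 60 = 2^2 · 3 · 5.
Divisors of 60: 1, 2, 3, 4, 5, 6, 10, 12, 15, 20, 30, 60.
Check 46^d mod 61 for each divisor in increasing order:
46^1 ≡ 46
46^2 ≡ 42
46^3 ≡ 41
46^4 ≡ 56
46^5 ≡ 14
46^6 ≡ 34
46^10 ≡ 13
46^12 ≡ 58
46^15 ≡ 60
46^20 ≡ 47
46^30 ≡ 1
So ord_61(46) = 30, hence |⟨46⟩| = 30.
The index is φ(61) / ord(46) = 60 / 30 = 2.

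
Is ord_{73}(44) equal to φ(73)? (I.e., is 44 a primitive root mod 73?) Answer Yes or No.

Yes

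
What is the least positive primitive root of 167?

5

φ(167) = 167 − 1 = 166 = 2 · 83.
g is a primitive root iff g^(166/q) ≢ 1 (mod 167) for each prime q ∈ {2, 83}.
g = 2: 2^83 ≡ 1 — hits 1, so not a primitive root.
g = 3: 3^83 ≡ 1 — hits 1, so not a primitive root.
g = 4: 4^83 ≡ 1 — hits 1, so not a primitive root.
g = 5: 5^83 ≡ 166; 5^2 ≡ 25 — none is 1, so 5 is a primitive root.
The smallest primitive root modulo 167 is 5.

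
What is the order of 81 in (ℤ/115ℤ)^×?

11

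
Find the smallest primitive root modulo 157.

φ(157) = 157 − 1 = 156 = 2^2 · 3 · 13.
g is a primitive root iff g^(156/q) ≢ 1 (mod 157) for each prime q ∈ {2, 3, 13}.
g = 2: 2^78 ≡ 156; 2^52 ≡ 1 — hits 1, so not a primitive root.
g = 3: 3^78 ≡ 1 — hits 1, so not a primitive root.
g = 4: 4^78 ≡ 1 — hits 1, so not a primitive root.
g = 5: 5^78 ≡ 156; 5^52 ≡ 12; 5^12 ≡ 130 — none is 1, so 5 is a primitive root.
So 5 is the smallest generator of (Z/157Z)^×.

5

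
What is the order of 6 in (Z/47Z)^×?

23

The order of 6 must divide φ(47) = 47 − 1 = 46 = 2 · 23.
Divisors of 46: 1, 2, 23, 46.
Compute 6^d (mod 47) for the divisors d until we hit 1:
6^1 ≡ 6
6^2 ≡ 36
6^23 ≡ 1
Therefore the multiplicative order of 6 modulo 47 is 23.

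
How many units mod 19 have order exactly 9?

6

φ(19) = 19 − 1 = 18 = 2 · 3^2.
Since (Z/19Z)^× is cyclic of order 18, the number of elements of order d is φ(d) when d | 18 and 0 otherwise.
9 = 3^2 divides 18, and φ(9) = 6.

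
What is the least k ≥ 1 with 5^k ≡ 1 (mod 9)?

The order of 5 must divide φ(9) = φ(3^2) = 3·(3−1) = 6 = 2 · 3.
Divisors of 6: 1, 2, 3, 6.
Evaluate successive powers at the divisors of 6:
5^1 ≡ 5 (mod 9)
5^2 ≡ 7 (mod 9)
5^3 ≡ 8 (mod 9)
5^6 ≡ 1 (mod 9) ✓
The smallest such exponent is 6, so the order of 5 is 6.

6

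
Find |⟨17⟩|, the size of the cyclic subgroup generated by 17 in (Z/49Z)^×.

42

Since 17 ∈ (Z/49Z)^×, its order divides φ(49) = φ(7^2) = 7·(7−1) = 42 = 2 · 3 · 7.
Divisors of 42: 1, 2, 3, 6, 7, 14, 21, 42.
Check 17^d mod 49 for each divisor in increasing order:
17^1 ≡ 17 (mod 49)
17^2 ≡ 44 (mod 49)
17^3 ≡ 13 (mod 49)
17^6 ≡ 22 (mod 49)
17^7 ≡ 31 (mod 49)
17^14 ≡ 30 (mod 49)
17^21 ≡ 48 (mod 49)
17^42 ≡ 1 (mod 49) ✓
Therefore the multiplicative order of 17 modulo 49 is 42.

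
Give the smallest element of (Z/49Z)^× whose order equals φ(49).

3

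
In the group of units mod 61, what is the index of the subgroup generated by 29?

Since 29 ∈ (Z/61Z)^×, its order divides φ(61) = 61 − 1 = 60 = 2^2 · 3 · 5.
Divisors of 60: 1, 2, 3, 4, 5, 6, 10, 12, 15, 20, 30, 60.
Compute 29^d (mod 61) for the divisors d until we hit 1:
29^1 ≡ 29
29^2 ≡ 48
29^3 ≡ 50
29^4 ≡ 47
29^5 ≡ 21
29^6 ≡ 60
29^10 ≡ 14
29^12 ≡ 1
Thus |⟨29⟩| = ord(29) = 12.
Index = |(Z/61Z)^×| / |⟨29⟩| = 60 / 12 = 5.

5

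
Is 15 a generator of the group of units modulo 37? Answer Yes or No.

φ(37) = 37 − 1 = 36 = 2^2 · 3^2.
Test 15^(36/q) mod 37 for each prime factor q of 36:
15^18 ≡ 36 (mod 37)  [q = 2: ≢ 1 ✓]
15^12 ≡ 26 (mod 37)  [q = 3: ≢ 1 ✓]
None equal 1, so ord_37(15) = 36: 15 is a primitive root.

Yes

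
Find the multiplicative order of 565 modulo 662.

165

ord(565) | φ(662) = φ(2)·φ(331) = 1·330 = 330 = 2 · 3 · 5 · 11.
Divisors of 330: 1, 2, 3, 5, 6, 10, 11, 15, 22, 30, 33, 55, 66, 110, 165, 330.
Compute 565^d (mod 662) for the divisors d until we hit 1:
565^1 ≡ 565 (mod 662)
565^2 ≡ 141 (mod 662)
565^3 ≡ 225 (mod 662)
565^5 ≡ 611 (mod 662)
565^6 ≡ 313 (mod 662)
565^10 ≡ 615 (mod 662)
565^11 ≡ 587 (mod 662)
565^15 ≡ 411 (mod 662)
565^22 ≡ 329 (mod 662)
565^30 ≡ 111 (mod 662)
565^33 ≡ 481 (mod 662)
565^55 ≡ 31 (mod 662)
565^66 ≡ 323 (mod 662)
565^110 ≡ 299 (mod 662)
565^165 ≡ 1 (mod 662) ✓
So ord_662(565) = 165.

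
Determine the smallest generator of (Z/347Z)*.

φ(347) = 347 − 1 = 346 = 2 · 173.
Test candidates g = 2, 3, … against the prime factors q ∈ {2, 173} of φ(347): g is a generator iff g^(346/q) ≢ 1 for every such q.
g = 2: 2^173 ≡ 346; 2^2 ≡ 4 — none is 1, so 2 is a primitive root.
The smallest primitive root modulo 347 is 2.

2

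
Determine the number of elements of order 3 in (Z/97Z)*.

2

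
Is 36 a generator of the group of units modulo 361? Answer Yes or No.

No

φ(361) = φ(19^2) = 19·(19−1) = 342 = 2 · 3^2 · 19.
It suffices to check that the order of 36 is not a proper divisor of 342: compute 36^(342/q) for q ∈ {2, 3, 19}.
36^171 ≡ 1 (mod 361)  [q = 2: ≡ 1 ✗]
36^114 ≡ 292 (mod 361)  [q = 3: ≢ 1 ✓]
36^18 ≡ 77 (mod 361)  [q = 19: ≢ 1 ✓]
Since 36^171 ≡ 1, the order of 36 divides 171 < 342, so 36 is not a primitive root.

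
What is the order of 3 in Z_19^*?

Since 3 ∈ (Z/19Z)^×, its order divides φ(19) = 19 − 1 = 18 = 2 · 3^2.
Divisors of 18: 1, 2, 3, 6, 9, 18.
Test each divisor d:
3^1 ≡ 3 (mod 19)
3^2 ≡ 9 (mod 19)
3^3 ≡ 8 (mod 19)
3^6 ≡ 7 (mod 19)
3^9 ≡ 18 (mod 19)
3^18 ≡ 1 (mod 19) ✓
So ord_19(3) = 18.

18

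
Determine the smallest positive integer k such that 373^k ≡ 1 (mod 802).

200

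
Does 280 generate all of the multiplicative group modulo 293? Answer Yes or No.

φ(293) = 293 − 1 = 292 = 2^2 · 73.
An element g generates (Z/293Z)^× iff g^(292/q) ≢ 1 (mod 293) for each prime q ∈ {2, 73}.
280^146 ≡ 292 (mod 293)  [q = 2: ≢ 1 ✓]
280^4 ≡ 140 (mod 293)  [q = 73: ≢ 1 ✓]
None equal 1, so ord_293(280) = 292: 280 is a primitive root.

Yes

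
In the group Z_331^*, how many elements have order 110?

40

φ(331) = 331 − 1 = 330 = 2 · 3 · 5 · 11.
Since (Z/331Z)^× is cyclic of order 330, the number of elements of order d is φ(d) when d | 330 and 0 otherwise.
110 = 2 · 5 · 11 divides 330, and φ(110) = 40.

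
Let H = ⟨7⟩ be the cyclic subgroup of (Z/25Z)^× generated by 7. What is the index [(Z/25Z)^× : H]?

Since 7 ∈ (Z/25Z)^×, its order divides φ(25) = φ(5^2) = 5·(5−1) = 20 = 2^2 · 5.
Divisors of 20: 1, 2, 4, 5, 10, 20.
Check 7^d mod 25 for each divisor in increasing order:
7^1 ≡ 7
7^2 ≡ 24
7^4 ≡ 1
So ord_25(7) = 4, hence |⟨7⟩| = 4.
Index = |(Z/25Z)^×| / |⟨7⟩| = 20 / 4 = 5.

5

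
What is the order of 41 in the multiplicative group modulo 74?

Since 41 ∈ (Z/74Z)^×, its order divides φ(74) = φ(2)·φ(37) = 1·36 = 36 = 2^2 · 3^2.
Divisors of 36: 1, 2, 3, 4, 6, 9, 12, 18, 36.
Evaluate successive powers at the divisors of 36:
41^1 ≡ 41 (mod 74)
41^2 ≡ 53 (mod 74)
41^3 ≡ 27 (mod 74)
41^4 ≡ 71 (mod 74)
41^6 ≡ 63 (mod 74)
41^9 ≡ 73 (mod 74)
41^12 ≡ 47 (mod 74)
41^18 ≡ 1 (mod 74) ✓
So ord_74(41) = 18.

18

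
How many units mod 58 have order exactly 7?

6

φ(58) = φ(2)·φ(29) = 1·28 = 28 = 2^2 · 7.
In a cyclic group of order 28, there are φ(d) elements of order d for each divisor d of 28, and zero for non-divisors.
7 | 28, and φ(7) = 7 − 1 = 6.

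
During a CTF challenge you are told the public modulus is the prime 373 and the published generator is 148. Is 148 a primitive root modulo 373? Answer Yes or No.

φ(373) = 373 − 1 = 372 = 2^2 · 3 · 31.
Test 148^(372/q) mod 373 for each prime factor q of 372:
148^186 ≡ 1 (mod 373)  [q = 2: ≡ 1 ✗]
148^124 ≡ 284 (mod 373)  [q = 3: ≢ 1 ✓]
148^12 ≡ 86 (mod 373)  [q = 31: ≢ 1 ✓]
148^186 ≡ 1 shows ord(148) | 186, strictly less than φ(373); not a primitive root.

No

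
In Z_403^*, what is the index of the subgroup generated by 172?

12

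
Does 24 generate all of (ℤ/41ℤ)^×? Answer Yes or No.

Yes

φ(41) = 41 − 1 = 40 = 2^3 · 5.
An element g generates (Z/41Z)^× iff g^(40/q) ≢ 1 (mod 41) for each prime q ∈ {2, 5}.
24^20 ≡ 40 (mod 41)  [q = 2: ≢ 1 ✓]
24^8 ≡ 16 (mod 41)  [q = 5: ≢ 1 ✓]
Every test exponent gives a nontrivial residue, hence 24 generates the full group.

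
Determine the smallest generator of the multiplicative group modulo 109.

φ(109) = 109 − 1 = 108 = 2^2 · 3^3.
g is a primitive root iff g^(108/q) ≢ 1 (mod 109) for each prime q ∈ {2, 3}.
g = 2: 2^54 ≡ 108; 2^36 ≡ 1 — hits 1, so not a primitive root.
g = 3: 3^54 ≡ 1 — hits 1, so not a primitive root.
g = 4: 4^54 ≡ 1 — hits 1, so not a primitive root.
g = 5: 5^54 ≡ 1 — hits 1, so not a primitive root.
g = 6: 6^54 ≡ 108; 6^36 ≡ 63 — none is 1, so 6 is a primitive root.
Hence the least primitive root of 109 is 6.

6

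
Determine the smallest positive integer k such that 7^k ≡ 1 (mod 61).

60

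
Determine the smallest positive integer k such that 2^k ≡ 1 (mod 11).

10

ord(2) | φ(11) = 11 − 1 = 10 = 2 · 5.
Divisors of 10: 1, 2, 5, 10.
Evaluate successive powers at the divisors of 10:
2^1 ≡ 2
2^2 ≡ 4
2^5 ≡ 10
2^10 ≡ 1
Hence ord(2) = 10.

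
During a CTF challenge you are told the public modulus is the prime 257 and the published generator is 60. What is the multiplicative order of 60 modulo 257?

32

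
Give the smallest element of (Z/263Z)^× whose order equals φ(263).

5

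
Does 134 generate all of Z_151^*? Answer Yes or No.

Yes

φ(151) = 151 − 1 = 150 = 2 · 3 · 5^2.
Test 134^(150/q) mod 151 for each prime factor q of 150:
134^75 ≡ 150 (mod 151)  [q = 2: ≢ 1 ✓]
134^50 ≡ 32 (mod 151)  [q = 3: ≢ 1 ✓]
134^30 ≡ 19 (mod 151)  [q = 5: ≢ 1 ✓]
Every test exponent gives a nontrivial residue, hence 134 generates the full group.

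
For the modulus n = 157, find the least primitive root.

5

φ(157) = 157 − 1 = 156 = 2^2 · 3 · 13.
Test candidates g = 2, 3, … against the prime factors q ∈ {2, 3, 13} of φ(157): g is a generator iff g^(156/q) ≢ 1 for every such q.
g = 2: 2^78 ≡ 156; 2^52 ≡ 1 — hits 1, so not a primitive root.
g = 3: 3^78 ≡ 1 — hits 1, so not a primitive root.
g = 4: 4^78 ≡ 1 — hits 1, so not a primitive root.
g = 5: 5^78 ≡ 156; 5^52 ≡ 12; 5^12 ≡ 130 — none is 1, so 5 is a primitive root.
Hence the least primitive root of 157 is 5.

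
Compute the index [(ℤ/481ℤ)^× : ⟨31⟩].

108

The order of 31 must divide φ(481) = φ(13·37) = (13−1)·(37−1) = 12·36 = 432 = 2^4 · 3^3.
Divisors of 432: 1, 2, 3, 4, 6, 8, 9, 12, 16, 18, 24, 27, 36, 48, 54, 72, 108, 144, 216, 432.
Test each divisor d:
31^1 ≡ 31
31^2 ≡ 480
31^3 ≡ 450
31^4 ≡ 1
The order of 31 is 4, so the subgroup it generates has 4 elements.
[(Z/481Z)^× : ⟨31⟩] = 432/4 = 108.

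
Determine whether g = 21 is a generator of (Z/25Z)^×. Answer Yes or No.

No

φ(25) = φ(5^2) = 5·(5−1) = 20 = 2^2 · 5.
An element g generates (Z/25Z)^× iff g^(20/q) ≢ 1 (mod 25) for each prime q ∈ {2, 5}.
21^10 ≡ 1 (mod 25)  [q = 2: ≡ 1 ✗]
21^4 ≡ 6 (mod 25)  [q = 5: ≢ 1 ✓]
Since 21^10 ≡ 1, the order of 21 divides 10 < 20, so 21 is not a primitive root.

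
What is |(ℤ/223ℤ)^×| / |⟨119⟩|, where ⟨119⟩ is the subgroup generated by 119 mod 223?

6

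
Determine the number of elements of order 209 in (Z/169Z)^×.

0

φ(169) = φ(13^2) = 13·(13−1) = 156 = 2^2 · 3 · 13.
Since (Z/169Z)^× is cyclic of order 156, the number of elements of order d is φ(d) when d | 156 and 0 otherwise.
Here 156 is not a multiple of 209, so there are no elements of order 209.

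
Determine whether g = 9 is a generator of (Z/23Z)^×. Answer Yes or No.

No

φ(23) = 23 − 1 = 22 = 2 · 11.
Test 9^(22/q) mod 23 for each prime factor q of 22:
9^11 ≡ 1 (mod 23)  [q = 2: ≡ 1 ✗]
9^2 ≡ 12 (mod 23)  [q = 11: ≢ 1 ✓]
Since 9^11 ≡ 1, the order of 9 divides 11 < 22, so 9 is not a primitive root.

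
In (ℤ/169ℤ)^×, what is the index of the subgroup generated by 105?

12

By Lagrange's theorem, ord_169(105) divides φ(169) = φ(13^2) = 13·(13−1) = 156 = 2^2 · 3 · 13.
Divisors of 156: 1, 2, 3, 4, 6, 12, 13, 26, 39, 52, 78, 156.
Compute 105^d (mod 169) for the divisors d until we hit 1:
105^1 ≡ 105
105^2 ≡ 40
105^3 ≡ 144
105^4 ≡ 79
105^6 ≡ 118
105^12 ≡ 66
105^13 ≡ 1
The order of 105 is 13, so the subgroup it generates has 13 elements.
Index = |(Z/169Z)^×| / |⟨105⟩| = 156 / 13 = 12.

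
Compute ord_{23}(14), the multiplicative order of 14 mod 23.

22

The order of 14 must divide φ(23) = 23 − 1 = 22 = 2 · 11.
Divisors of 22: 1, 2, 11, 22.
Compute 14^d (mod 23) for the divisors d until we hit 1:
14^1 ≡ 14 (mod 23)
14^2 ≡ 12 (mod 23)
14^11 ≡ 22 (mod 23)
14^22 ≡ 1 (mod 23) ✓
Therefore the multiplicative order of 14 modulo 23 is 22.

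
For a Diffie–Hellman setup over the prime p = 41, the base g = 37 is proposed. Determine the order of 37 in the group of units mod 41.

5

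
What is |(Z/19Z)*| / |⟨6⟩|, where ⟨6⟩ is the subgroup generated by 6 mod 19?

2

ord(6) | φ(19) = 19 − 1 = 18 = 2 · 3^2.
Divisors of 18: 1, 2, 3, 6, 9, 18.
Evaluate successive powers at the divisors of 18:
6^1 ≡ 6
6^2 ≡ 17
6^3 ≡ 7
6^6 ≡ 11
6^9 ≡ 1
The order of 6 is 9, so the subgroup it generates has 9 elements.
Index = |(Z/19Z)^×| / |⟨6⟩| = 18 / 9 = 2.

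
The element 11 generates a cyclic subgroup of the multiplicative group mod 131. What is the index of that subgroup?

Since 11 ∈ (Z/131Z)^×, its order divides φ(131) = 131 − 1 = 130 = 2 · 5 · 13.
Divisors of 130: 1, 2, 5, 10, 13, 26, 65, 130.
Compute 11^d (mod 131) for the divisors d until we hit 1:
11^1 ≡ 11 (mod 131)
11^2 ≡ 121 (mod 131)
11^5 ≡ 52 (mod 131)
11^10 ≡ 84 (mod 131)
11^13 ≡ 61 (mod 131)
11^26 ≡ 53 (mod 131)
11^65 ≡ 1 (mod 131) ✓
Thus |⟨11⟩| = ord(11) = 65.
The index is φ(131) / ord(11) = 130 / 65 = 2.

2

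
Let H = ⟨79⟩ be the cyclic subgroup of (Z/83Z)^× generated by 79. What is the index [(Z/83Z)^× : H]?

1

Since 79 ∈ (Z/83Z)^×, its order divides φ(83) = 83 − 1 = 82 = 2 · 41.
Divisors of 82: 1, 2, 41, 82.
Check 79^d mod 83 for each divisor in increasing order:
79^1 ≡ 79 (mod 83)
79^2 ≡ 16 (mod 83)
79^41 ≡ 82 (mod 83)
79^82 ≡ 1 (mod 83) ✓
Thus |⟨79⟩| = ord(79) = 82.
Index = |(Z/83Z)^×| / |⟨79⟩| = 82 / 82 = 1.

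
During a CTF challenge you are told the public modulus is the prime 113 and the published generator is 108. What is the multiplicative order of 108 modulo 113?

Since 108 ∈ (Z/113Z)^×, its order divides φ(113) = 113 − 1 = 112 = 2^4 · 7.
Divisors of 112: 1, 2, 4, 7, 8, 14, 16, 28, 56, 112.
Check 108^d mod 113 for each divisor in increasing order:
108^1 ≡ 108 (mod 113)
108^2 ≡ 25 (mod 113)
108^4 ≡ 60 (mod 113)
108^7 ≡ 71 (mod 113)
108^8 ≡ 97 (mod 113)
108^14 ≡ 69 (mod 113)
108^16 ≡ 30 (mod 113)
108^28 ≡ 15 (mod 113)
108^56 ≡ 112 (mod 113)
108^112 ≡ 1 (mod 113) ✓
Hence ord(108) = 112.

112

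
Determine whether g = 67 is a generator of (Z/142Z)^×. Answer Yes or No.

φ(142) = φ(2)·φ(71) = 1·70 = 70 = 2 · 5 · 7.
67 is a primitive root mod 142 iff 67^(φ(142)/q) ≢ 1 for every prime q | φ(142), i.e. q ∈ {2, 5, 7}.
67^35 ≡ 141 (mod 142)  [q = 2: ≢ 1 ✓]
67^14 ≡ 5 (mod 142)  [q = 5: ≢ 1 ✓]
67^10 ≡ 119 (mod 142)  [q = 7: ≢ 1 ✓]
Every test exponent gives a nontrivial residue, hence 67 generates the full group.

Yes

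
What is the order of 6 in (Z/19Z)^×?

9

By Lagrange's theorem, ord_19(6) divides φ(19) = 19 − 1 = 18 = 2 · 3^2.
Divisors of 18: 1, 2, 3, 6, 9, 18.
Compute 6^d (mod 19) for the divisors d until we hit 1:
6^1 ≡ 6 (mod 19)
6^2 ≡ 17 (mod 19)
6^3 ≡ 7 (mod 19)
6^6 ≡ 11 (mod 19)
6^9 ≡ 1 (mod 19) ✓
Hence ord(6) = 9.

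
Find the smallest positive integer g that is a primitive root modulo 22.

φ(22) = φ(2)·φ(11) = 1·10 = 10 = 2 · 5.
Test candidates g = 2, 3, … against the prime factors q ∈ {2, 5} of φ(22): g is a generator iff g^(10/q) ≢ 1 for every such q.
g = 2: gcd(2, 22) = 2 > 1, not a unit — skip.
g = 3: 3^5 ≡ 1 — hits 1, so not a primitive root.
g = 4: gcd(4, 22) = 2 > 1, not a unit — skip.
g = 5: 5^5 ≡ 1 — hits 1, so not a primitive root.
g = 6: gcd(6, 22) = 2 > 1, not a unit — skip.
g = 7: 7^5 ≡ 21; 7^2 ≡ 5 — none is 1, so 7 is a primitive root.
The smallest primitive root modulo 22 is 7.

7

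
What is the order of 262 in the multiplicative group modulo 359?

By Lagrange's theorem, ord_359(262) divides φ(359) = 359 − 1 = 358 = 2 · 179.
Divisors of 358: 1, 2, 179, 358.
Evaluate successive powers at the divisors of 358:
262^1 ≡ 262
262^2 ≡ 75
262^179 ≡ 1
So ord_359(262) = 179.

179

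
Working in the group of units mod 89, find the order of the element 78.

The order of 78 must divide φ(89) = 89 − 1 = 88 = 2^3 · 11.
Divisors of 88: 1, 2, 4, 8, 11, 22, 44, 88.
Compute 78^d (mod 89) for the divisors d until we hit 1:
78^1 ≡ 78 (mod 89)
78^2 ≡ 32 (mod 89)
78^4 ≡ 45 (mod 89)
78^8 ≡ 67 (mod 89)
78^11 ≡ 1 (mod 89) ✓
So ord_89(78) = 11.

11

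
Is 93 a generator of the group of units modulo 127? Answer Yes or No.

φ(127) = 127 − 1 = 126 = 2 · 3^2 · 7.
It suffices to check that the order of 93 is not a proper divisor of 126: compute 93^(126/q) for q ∈ {2, 3, 7}.
93^63 ≡ 126 (mod 127)  [q = 2: ≢ 1 ✓]
93^42 ≡ 19 (mod 127)  [q = 3: ≢ 1 ✓]
93^18 ≡ 8 (mod 127)  [q = 7: ≢ 1 ✓]
None equal 1, so ord_127(93) = 126: 93 is a primitive root.

Yes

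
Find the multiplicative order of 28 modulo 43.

42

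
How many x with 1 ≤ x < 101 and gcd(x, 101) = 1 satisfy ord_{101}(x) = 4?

2

φ(101) = 101 − 1 = 100 = 2^2 · 5^2.
Since (Z/101Z)^× is cyclic of order 100, the number of elements of order d is φ(d) when d | 100 and 0 otherwise.
4 = 2^2 divides 100, and φ(4) = 2.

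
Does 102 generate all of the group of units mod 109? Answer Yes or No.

No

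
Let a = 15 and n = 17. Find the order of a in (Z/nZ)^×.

8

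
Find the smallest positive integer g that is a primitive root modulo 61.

2

φ(61) = 61 − 1 = 60 = 2^2 · 3 · 5.
Test candidates g = 2, 3, … against the prime factors q ∈ {2, 3, 5} of φ(61): g is a generator iff g^(60/q) ≢ 1 for every such q.
g = 2: 2^30 ≡ 60; 2^20 ≡ 47; 2^12 ≡ 9 — none is 1, so 2 is a primitive root.
So 2 is the smallest generator of (Z/61Z)^×.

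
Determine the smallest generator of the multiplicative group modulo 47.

5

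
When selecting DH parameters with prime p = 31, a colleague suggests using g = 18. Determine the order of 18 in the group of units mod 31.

15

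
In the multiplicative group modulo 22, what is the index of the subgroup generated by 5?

2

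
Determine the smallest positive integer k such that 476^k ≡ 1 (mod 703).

Since 476 ∈ (Z/703Z)^×, its order divides φ(703) = φ(19·37) = (19−1)·(37−1) = 18·36 = 648 = 2^3 · 3^4.
Divisors of 648: 1, 2, 3, 4, 6, 8, 9, 12, 18, 24, 27, 36, 54, 72, 81, 108, 162, 216, 324, 648.
Check 476^d mod 703 for each divisor in increasing order:
476^1 ≡ 476 (mod 703)
476^2 ≡ 210 (mod 703)
476^3 ≡ 134 (mod 703)
476^4 ≡ 514 (mod 703)
476^6 ≡ 381 (mod 703)
476^8 ≡ 571 (mod 703)
476^9 ≡ 438 (mod 703)
476^12 ≡ 343 (mod 703)
476^18 ≡ 628 (mod 703)
476^24 ≡ 248 (mod 703)
476^27 ≡ 191 (mod 703)
476^36 ≡ 1 (mod 703) ✓
Hence ord(476) = 36.

36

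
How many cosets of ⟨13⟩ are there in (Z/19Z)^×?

1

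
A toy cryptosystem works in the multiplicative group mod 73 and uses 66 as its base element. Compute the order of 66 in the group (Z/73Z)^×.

24

Since 66 ∈ (Z/73Z)^×, its order divides φ(73) = 73 − 1 = 72 = 2^3 · 3^2.
Divisors of 72: 1, 2, 3, 4, 6, 8, 9, 12, 18, 24, 36, 72.
Evaluate successive powers at the divisors of 72:
66^1 ≡ 66 (mod 73)
66^2 ≡ 49 (mod 73)
66^3 ≡ 22 (mod 73)
66^4 ≡ 65 (mod 73)
66^6 ≡ 46 (mod 73)
66^8 ≡ 64 (mod 73)
66^9 ≡ 63 (mod 73)
66^12 ≡ 72 (mod 73)
66^18 ≡ 27 (mod 73)
66^24 ≡ 1 (mod 73) ✓
Therefore the multiplicative order of 66 modulo 73 is 24.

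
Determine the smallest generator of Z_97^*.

5

φ(97) = 97 − 1 = 96 = 2^5 · 3.
g is a primitive root iff g^(96/q) ≢ 1 (mod 97) for each prime q ∈ {2, 3}.
g = 2: 2^48 ≡ 1 — hits 1, so not a primitive root.
g = 3: 3^48 ≡ 1 — hits 1, so not a primitive root.
g = 4: 4^48 ≡ 1 — hits 1, so not a primitive root.
g = 5: 5^48 ≡ 96; 5^32 ≡ 35 — none is 1, so 5 is a primitive root.
So 5 is the smallest generator of (Z/97Z)^×.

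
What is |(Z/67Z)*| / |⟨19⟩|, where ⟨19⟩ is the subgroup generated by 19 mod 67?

The order of 19 must divide φ(67) = 67 − 1 = 66 = 2 · 3 · 11.
Divisors of 66: 1, 2, 3, 6, 11, 22, 33, 66.
Test each divisor d:
19^1 ≡ 19 (mod 67)
19^2 ≡ 26 (mod 67)
19^3 ≡ 25 (mod 67)
19^6 ≡ 22 (mod 67)
19^11 ≡ 29 (mod 67)
19^22 ≡ 37 (mod 67)
19^33 ≡ 1 (mod 67) ✓
So ord_67(19) = 33, hence |⟨19⟩| = 33.
Index = |(Z/67Z)^×| / |⟨19⟩| = 66 / 33 = 2.

2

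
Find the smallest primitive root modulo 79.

3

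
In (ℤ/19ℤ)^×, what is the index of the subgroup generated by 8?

3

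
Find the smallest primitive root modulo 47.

φ(47) = 47 − 1 = 46 = 2 · 23.
g is a primitive root iff g^(46/q) ≢ 1 (mod 47) for each prime q ∈ {2, 23}.
g = 2: 2^23 ≡ 1 — hits 1, so not a primitive root.
g = 3: 3^23 ≡ 1 — hits 1, so not a primitive root.
g = 4: 4^23 ≡ 1 — hits 1, so not a primitive root.
g = 5: 5^23 ≡ 46; 5^2 ≡ 25 — none is 1, so 5 is a primitive root.
The smallest primitive root modulo 47 is 5.

5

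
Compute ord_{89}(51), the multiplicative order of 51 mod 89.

ord(51) | φ(89) = 89 − 1 = 88 = 2^3 · 11.
Divisors of 88: 1, 2, 4, 8, 11, 22, 44, 88.
Check 51^d mod 89 for each divisor in increasing order:
51^1 ≡ 51
51^2 ≡ 20
51^4 ≡ 44
51^8 ≡ 67
51^11 ≡ 77
51^22 ≡ 55
51^44 ≡ 88
51^88 ≡ 1
Therefore the multiplicative order of 51 modulo 89 is 88.

88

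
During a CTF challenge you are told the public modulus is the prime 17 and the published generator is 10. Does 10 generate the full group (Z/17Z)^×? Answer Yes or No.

Yes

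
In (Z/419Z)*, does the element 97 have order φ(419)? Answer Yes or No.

φ(419) = 419 − 1 = 418 = 2 · 11 · 19.
An element g generates (Z/419Z)^× iff g^(418/q) ≢ 1 (mod 419) for each prime q ∈ {2, 11, 19}.
97^209 ≡ 1 (mod 419)  [q = 2: ≡ 1 ✗]
97^38 ≡ 300 (mod 419)  [q = 11: ≢ 1 ✓]
97^22 ≡ 7 (mod 419)  [q = 19: ≢ 1 ✓]
97^209 ≡ 1 shows ord(97) | 209, strictly less than φ(419); not a primitive root.

No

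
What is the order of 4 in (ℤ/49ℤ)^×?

The order of 4 must divide φ(49) = φ(7^2) = 7·(7−1) = 42 = 2 · 3 · 7.
Divisors of 42: 1, 2, 3, 6, 7, 14, 21, 42.
Compute 4^d (mod 49) for the divisors d until we hit 1:
4^1 ≡ 4 (mod 49)
4^2 ≡ 16 (mod 49)
4^3 ≡ 15 (mod 49)
4^6 ≡ 29 (mod 49)
4^7 ≡ 18 (mod 49)
4^14 ≡ 30 (mod 49)
4^21 ≡ 1 (mod 49) ✓
Hence ord(4) = 21.

21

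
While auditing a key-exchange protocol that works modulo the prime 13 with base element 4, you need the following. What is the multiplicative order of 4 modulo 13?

6

Since 4 ∈ (Z/13Z)^×, its order divides φ(13) = 13 − 1 = 12 = 2^2 · 3.
Divisors of 12: 1, 2, 3, 4, 6, 12.
Test each divisor d:
4^1 ≡ 4 (mod 13)
4^2 ≡ 3 (mod 13)
4^3 ≡ 12 (mod 13)
4^4 ≡ 9 (mod 13)
4^6 ≡ 1 (mod 13) ✓
Therefore the multiplicative order of 4 modulo 13 is 6.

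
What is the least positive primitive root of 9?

φ(9) = φ(3^2) = 3·(3−1) = 6 = 2 · 3.
g is a primitive root iff g^(6/q) ≢ 1 (mod 9) for each prime q ∈ {2, 3}.
g = 2: 2^3 ≡ 8; 2^2 ≡ 4 — none is 1, so 2 is a primitive root.
Hence the least primitive root of 9 is 2.

2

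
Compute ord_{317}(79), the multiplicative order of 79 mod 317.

79

ord(79) | φ(317) = 317 − 1 = 316 = 2^2 · 79.
Divisors of 316: 1, 2, 4, 79, 158, 316.
Evaluate successive powers at the divisors of 316:
79^1 ≡ 79 (mod 317)
79^2 ≡ 218 (mod 317)
79^4 ≡ 291 (mod 317)
79^79 ≡ 1 (mod 317) ✓
The smallest such exponent is 79, so the order of 79 is 79.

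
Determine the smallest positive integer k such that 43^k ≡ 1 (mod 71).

By Lagrange's theorem, ord_71(43) divides φ(71) = 71 − 1 = 70 = 2 · 5 · 7.
Divisors of 70: 1, 2, 5, 7, 10, 14, 35, 70.
Compute 43^d (mod 71) for the divisors d until we hit 1:
43^1 ≡ 43 (mod 71)
43^2 ≡ 3 (mod 71)
43^5 ≡ 32 (mod 71)
43^7 ≡ 25 (mod 71)
43^10 ≡ 30 (mod 71)
43^14 ≡ 57 (mod 71)
43^35 ≡ 1 (mod 71) ✓
Hence ord(43) = 35.

35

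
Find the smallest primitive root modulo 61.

2

φ(61) = 61 − 1 = 60 = 2^2 · 3 · 5.
Test candidates g = 2, 3, … against the prime factors q ∈ {2, 3, 5} of φ(61): g is a generator iff g^(60/q) ≢ 1 for every such q.
g = 2: 2^30 ≡ 60; 2^20 ≡ 47; 2^12 ≡ 9 — none is 1, so 2 is a primitive root.
So 2 is the smallest generator of (Z/61Z)^×.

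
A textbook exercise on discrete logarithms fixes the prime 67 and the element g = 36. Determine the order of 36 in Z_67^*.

33

ord(36) | φ(67) = 67 − 1 = 66 = 2 · 3 · 11.
Divisors of 66: 1, 2, 3, 6, 11, 22, 33, 66.
Evaluate successive powers at the divisors of 66:
36^1 ≡ 36
36^2 ≡ 23
36^3 ≡ 24
36^6 ≡ 40
36^11 ≡ 37
36^22 ≡ 29
36^33 ≡ 1
Hence ord(36) = 33.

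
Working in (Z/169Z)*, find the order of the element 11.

The order of 11 must divide φ(169) = φ(13^2) = 13·(13−1) = 156 = 2^2 · 3 · 13.
Divisors of 156: 1, 2, 3, 4, 6, 12, 13, 26, 39, 52, 78, 156.
Evaluate successive powers at the divisors of 156:
11^1 ≡ 11
11^2 ≡ 121
11^3 ≡ 148
11^4 ≡ 107
11^6 ≡ 103
11^12 ≡ 131
11^13 ≡ 89
11^26 ≡ 147
11^39 ≡ 70
11^52 ≡ 146
11^78 ≡ 168
11^156 ≡ 1
Therefore the multiplicative order of 11 modulo 169 is 156.

156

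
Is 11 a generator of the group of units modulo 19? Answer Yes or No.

φ(19) = 19 − 1 = 18 = 2 · 3^2.
Test 11^(18/q) mod 19 for each prime factor q of 18:
11^9 ≡ 1 (mod 19)  [q = 2: ≡ 1 ✗]
11^6 ≡ 1 (mod 19)  [q = 3: ≡ 1 ✗]
Since 11^9 ≡ 1, the order of 11 divides 9 < 18, so 11 is not a primitive root.

No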